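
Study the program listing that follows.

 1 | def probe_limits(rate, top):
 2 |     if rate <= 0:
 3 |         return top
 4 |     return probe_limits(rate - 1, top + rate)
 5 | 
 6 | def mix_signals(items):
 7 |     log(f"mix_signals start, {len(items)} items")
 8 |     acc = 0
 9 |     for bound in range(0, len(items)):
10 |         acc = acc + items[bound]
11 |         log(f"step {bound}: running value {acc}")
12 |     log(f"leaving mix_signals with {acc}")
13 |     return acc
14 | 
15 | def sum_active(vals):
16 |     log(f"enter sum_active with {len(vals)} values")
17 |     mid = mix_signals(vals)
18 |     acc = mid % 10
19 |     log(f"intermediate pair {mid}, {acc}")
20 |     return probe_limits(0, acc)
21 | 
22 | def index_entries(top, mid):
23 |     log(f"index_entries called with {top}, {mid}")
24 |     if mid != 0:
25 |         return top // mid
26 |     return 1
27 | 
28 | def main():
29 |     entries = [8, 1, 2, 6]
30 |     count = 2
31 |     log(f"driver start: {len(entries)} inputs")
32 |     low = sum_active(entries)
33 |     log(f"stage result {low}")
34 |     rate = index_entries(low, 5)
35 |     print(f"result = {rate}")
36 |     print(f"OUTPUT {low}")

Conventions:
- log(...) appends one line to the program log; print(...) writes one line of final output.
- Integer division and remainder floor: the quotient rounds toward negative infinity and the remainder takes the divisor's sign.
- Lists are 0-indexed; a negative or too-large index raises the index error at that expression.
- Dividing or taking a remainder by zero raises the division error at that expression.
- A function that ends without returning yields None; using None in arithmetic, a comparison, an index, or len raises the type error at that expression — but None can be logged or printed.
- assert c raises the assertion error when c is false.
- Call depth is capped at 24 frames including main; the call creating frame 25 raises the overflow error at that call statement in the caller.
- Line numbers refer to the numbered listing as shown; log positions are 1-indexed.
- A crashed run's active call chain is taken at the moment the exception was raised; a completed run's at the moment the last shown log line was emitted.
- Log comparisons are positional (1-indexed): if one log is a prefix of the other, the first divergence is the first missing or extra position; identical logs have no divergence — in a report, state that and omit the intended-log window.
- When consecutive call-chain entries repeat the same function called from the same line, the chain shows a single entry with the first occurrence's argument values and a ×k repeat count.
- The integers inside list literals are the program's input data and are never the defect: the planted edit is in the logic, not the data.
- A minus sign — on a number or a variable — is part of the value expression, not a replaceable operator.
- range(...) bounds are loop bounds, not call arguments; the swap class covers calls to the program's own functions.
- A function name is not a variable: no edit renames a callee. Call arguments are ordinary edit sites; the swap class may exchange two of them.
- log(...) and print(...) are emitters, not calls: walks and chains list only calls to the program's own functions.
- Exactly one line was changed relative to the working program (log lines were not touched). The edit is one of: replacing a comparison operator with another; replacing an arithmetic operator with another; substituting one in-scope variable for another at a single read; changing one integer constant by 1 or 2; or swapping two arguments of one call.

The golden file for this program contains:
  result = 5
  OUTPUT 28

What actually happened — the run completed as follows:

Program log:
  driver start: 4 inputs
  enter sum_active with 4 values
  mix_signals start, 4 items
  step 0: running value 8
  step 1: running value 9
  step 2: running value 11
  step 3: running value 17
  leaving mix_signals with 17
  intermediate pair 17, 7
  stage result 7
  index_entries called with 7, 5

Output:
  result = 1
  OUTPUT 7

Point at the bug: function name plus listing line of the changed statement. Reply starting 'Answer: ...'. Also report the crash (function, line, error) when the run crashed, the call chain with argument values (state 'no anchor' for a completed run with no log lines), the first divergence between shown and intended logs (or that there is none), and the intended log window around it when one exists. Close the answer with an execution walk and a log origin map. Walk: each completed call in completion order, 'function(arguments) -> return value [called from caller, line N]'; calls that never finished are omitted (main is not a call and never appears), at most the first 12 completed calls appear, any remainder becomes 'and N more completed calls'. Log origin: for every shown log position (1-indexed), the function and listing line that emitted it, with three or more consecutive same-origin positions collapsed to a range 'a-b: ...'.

Answer: the defect is in sum_active at line 20.
Key observation: At log position 10 the runs split — shown 'stage result 7', but the working version logs 'stage result 28'.
Call chain: main -> index_entries(7, 5) (called at line 34).
First divergence: position 10 — the shown line 'stage result 7' should read 'stage result 28'.
Intended log window:
  8: leaving mix_signals with 17
  9: intermediate pair 17, 7
  10: stage result 28
  11: index_entries called with 28, 5
Execution walk:
  mix_signals([8, 1, 2, 6]) -> 17  [called from sum_active, line 17]
  probe_limits(0, 7) -> 7  [called from sum_active, line 20]
  sum_active([8, 1, 2, 6]) -> 7  [called from main, line 32]
  index_entries(7, 5) -> 1  [called from main, line 34]
Log origin:
  1: from main, line 31
  2: from sum_active, line 16
  3: from mix_signals, line 7
  4-7: from mix_signals, line 11
  8: from mix_signals, line 12
  9: from sum_active, line 19
  10: from main, line 33
  11: from index_entries, line 23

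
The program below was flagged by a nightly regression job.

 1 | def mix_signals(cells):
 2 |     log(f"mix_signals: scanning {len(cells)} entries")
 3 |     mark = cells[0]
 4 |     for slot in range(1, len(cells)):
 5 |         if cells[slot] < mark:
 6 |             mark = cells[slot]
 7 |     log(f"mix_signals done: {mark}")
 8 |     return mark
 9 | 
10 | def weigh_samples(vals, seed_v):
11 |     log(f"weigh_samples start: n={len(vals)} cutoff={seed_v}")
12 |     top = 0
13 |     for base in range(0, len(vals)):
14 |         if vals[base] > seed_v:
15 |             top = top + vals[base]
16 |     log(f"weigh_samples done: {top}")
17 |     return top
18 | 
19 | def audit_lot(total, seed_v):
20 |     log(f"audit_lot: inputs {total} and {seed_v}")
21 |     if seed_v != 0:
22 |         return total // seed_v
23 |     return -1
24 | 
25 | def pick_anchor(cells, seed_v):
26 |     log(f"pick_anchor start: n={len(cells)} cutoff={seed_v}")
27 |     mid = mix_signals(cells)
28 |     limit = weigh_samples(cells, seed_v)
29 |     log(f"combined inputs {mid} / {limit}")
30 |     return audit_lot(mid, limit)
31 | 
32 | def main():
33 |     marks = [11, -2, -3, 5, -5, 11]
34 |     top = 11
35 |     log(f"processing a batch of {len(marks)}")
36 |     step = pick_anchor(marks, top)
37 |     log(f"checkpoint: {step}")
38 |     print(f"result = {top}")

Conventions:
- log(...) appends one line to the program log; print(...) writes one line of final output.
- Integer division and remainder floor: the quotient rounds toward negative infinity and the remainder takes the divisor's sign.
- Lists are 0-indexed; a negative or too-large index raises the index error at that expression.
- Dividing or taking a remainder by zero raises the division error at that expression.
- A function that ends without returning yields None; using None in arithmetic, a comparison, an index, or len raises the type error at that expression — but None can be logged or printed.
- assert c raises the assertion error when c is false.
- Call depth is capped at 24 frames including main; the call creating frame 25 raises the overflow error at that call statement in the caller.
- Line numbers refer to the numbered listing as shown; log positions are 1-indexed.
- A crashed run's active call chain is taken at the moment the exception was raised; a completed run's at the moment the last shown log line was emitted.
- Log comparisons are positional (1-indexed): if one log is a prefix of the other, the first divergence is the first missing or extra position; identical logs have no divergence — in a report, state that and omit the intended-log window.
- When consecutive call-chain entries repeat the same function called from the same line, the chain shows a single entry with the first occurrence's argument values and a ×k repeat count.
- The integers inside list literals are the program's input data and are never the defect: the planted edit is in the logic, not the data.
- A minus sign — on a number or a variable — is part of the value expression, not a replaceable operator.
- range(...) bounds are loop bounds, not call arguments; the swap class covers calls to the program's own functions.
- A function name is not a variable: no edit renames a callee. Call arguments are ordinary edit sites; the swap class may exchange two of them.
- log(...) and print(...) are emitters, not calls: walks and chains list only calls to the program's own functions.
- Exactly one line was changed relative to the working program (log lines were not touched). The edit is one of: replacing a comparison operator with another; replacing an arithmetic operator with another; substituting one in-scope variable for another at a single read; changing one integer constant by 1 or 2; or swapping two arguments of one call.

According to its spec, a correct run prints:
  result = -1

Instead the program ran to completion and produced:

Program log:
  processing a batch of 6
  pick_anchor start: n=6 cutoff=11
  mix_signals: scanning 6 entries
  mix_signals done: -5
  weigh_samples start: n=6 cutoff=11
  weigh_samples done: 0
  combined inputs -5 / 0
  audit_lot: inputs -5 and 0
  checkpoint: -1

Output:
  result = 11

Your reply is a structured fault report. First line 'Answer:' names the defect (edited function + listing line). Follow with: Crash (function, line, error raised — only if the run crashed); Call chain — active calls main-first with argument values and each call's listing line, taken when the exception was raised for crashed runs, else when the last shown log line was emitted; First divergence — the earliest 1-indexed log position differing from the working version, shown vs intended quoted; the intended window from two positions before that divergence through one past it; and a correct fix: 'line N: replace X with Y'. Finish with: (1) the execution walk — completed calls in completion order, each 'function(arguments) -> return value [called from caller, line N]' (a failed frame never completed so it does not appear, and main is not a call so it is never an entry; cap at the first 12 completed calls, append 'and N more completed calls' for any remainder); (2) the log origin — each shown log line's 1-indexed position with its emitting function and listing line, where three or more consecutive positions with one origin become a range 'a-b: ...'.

Answer: the defect is in main at line 38.
Core observation: Nothing in the log betrays the bug — only the output does.
Call chain: main.
First divergence: none (the log streams are identical).
Execution walk:
  mix_signals([11, -2, -3, 5, -5, 11]) -> -5  [called from pick_anchor, line 27]
  weigh_samples([11, -2, -3, 5, -5, 11], 11) -> 0  [called from pick_anchor, line 28]
  audit_lot(-5, 0) -> -1  [called from pick_anchor, line 30]
  pick_anchor([11, -2, -3, 5, -5, 11], 11) -> -1  [called from main, line 36]
Log line origins:
  1: from main, line 35
  2: from pick_anchor, line 26
  3: from mix_signals, line 2
  4: from mix_signals, line 7
  5: from weigh_samples, line 11
  6: from weigh_samples, line 16
  7: from pick_anchor, line 29
  8: from audit_lot, line 20
  9: from main, line 37
A correct fix: line 38: replace `top` with `step`.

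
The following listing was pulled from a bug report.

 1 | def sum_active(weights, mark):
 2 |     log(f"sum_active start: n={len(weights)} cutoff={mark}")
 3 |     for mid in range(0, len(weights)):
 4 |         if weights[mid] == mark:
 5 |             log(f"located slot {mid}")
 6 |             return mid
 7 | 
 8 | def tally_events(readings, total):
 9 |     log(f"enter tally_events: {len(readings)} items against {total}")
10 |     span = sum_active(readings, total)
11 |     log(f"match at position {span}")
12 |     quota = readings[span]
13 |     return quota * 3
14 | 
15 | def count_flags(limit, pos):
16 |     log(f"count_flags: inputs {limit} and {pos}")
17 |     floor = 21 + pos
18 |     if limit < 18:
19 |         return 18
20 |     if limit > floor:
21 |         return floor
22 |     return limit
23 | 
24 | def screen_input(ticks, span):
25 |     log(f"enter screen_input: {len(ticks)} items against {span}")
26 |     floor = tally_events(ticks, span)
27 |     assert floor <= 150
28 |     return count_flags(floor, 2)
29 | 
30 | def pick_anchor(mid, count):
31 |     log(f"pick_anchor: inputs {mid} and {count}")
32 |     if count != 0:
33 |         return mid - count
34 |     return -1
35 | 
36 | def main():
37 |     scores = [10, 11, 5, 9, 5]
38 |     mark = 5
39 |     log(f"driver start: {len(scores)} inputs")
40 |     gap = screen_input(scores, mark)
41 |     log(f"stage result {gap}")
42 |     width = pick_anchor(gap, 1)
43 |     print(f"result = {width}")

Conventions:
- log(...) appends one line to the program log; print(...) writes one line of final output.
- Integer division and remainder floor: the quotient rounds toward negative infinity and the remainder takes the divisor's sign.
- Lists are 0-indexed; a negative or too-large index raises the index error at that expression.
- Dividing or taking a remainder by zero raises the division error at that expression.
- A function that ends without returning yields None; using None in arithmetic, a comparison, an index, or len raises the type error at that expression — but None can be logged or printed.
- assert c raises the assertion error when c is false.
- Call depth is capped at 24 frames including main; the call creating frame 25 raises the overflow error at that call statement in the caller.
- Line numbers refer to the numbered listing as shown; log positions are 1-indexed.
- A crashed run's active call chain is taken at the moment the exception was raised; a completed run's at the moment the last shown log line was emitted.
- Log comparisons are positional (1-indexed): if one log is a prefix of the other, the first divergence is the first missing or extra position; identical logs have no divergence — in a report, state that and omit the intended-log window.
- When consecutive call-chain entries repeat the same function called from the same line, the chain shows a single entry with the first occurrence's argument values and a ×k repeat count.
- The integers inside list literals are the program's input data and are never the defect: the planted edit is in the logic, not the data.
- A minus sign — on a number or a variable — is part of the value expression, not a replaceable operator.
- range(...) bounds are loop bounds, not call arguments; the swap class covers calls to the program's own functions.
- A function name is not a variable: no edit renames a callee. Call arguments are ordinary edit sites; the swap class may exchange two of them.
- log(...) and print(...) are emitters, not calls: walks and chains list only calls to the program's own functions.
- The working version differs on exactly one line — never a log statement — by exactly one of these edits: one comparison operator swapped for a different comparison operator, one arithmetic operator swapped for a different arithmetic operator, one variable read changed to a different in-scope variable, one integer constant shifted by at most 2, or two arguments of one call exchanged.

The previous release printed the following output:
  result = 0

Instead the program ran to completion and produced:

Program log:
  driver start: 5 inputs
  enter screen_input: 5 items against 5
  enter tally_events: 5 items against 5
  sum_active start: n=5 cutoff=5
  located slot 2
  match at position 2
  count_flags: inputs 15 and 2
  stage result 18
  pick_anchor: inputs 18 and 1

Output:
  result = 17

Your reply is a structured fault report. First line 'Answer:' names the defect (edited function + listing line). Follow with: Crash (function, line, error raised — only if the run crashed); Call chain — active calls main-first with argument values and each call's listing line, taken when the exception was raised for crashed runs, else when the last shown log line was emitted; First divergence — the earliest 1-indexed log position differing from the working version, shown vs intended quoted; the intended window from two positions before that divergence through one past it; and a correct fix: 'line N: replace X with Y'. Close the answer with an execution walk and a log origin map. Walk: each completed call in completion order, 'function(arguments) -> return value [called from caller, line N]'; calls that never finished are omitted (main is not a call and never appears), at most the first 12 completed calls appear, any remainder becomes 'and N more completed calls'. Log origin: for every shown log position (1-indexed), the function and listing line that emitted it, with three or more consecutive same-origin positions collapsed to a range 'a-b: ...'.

Answer: the defect is in pick_anchor at line 33.
Key fact: Nothing in the log betrays the bug — only the output does.
Call chain: main -> pick_anchor(18, 1) (called at line 42).
First divergence: none — the logs agree in full.
Execution walk:
  sum_active([10, 11, 5, 9, 5], 5) -> 2  [called from tally_events, line 10]
  tally_events([10, 11, 5, 9, 5], 5) -> 15  [called from screen_input, line 26]
  count_flags(15, 2) -> 18  [called from screen_input, line 28]
  screen_input([10, 11, 5, 9, 5], 5) -> 18  [called from main, line 40]
  pick_anchor(18, 1) -> 17  [called from main, line 42]
Log line origins:
  1: logged in main at line 39
  2: logged in screen_input at line 25
  3: logged in tally_events at line 9
  4: logged in sum_active at line 2
  5: logged in sum_active at line 5
  6: logged in tally_events at line 11
  7: logged in count_flags at line 16
  8: logged in main at line 41
  9: logged in pick_anchor at line 31
A correct fix: line 33: replace `-` with `%`.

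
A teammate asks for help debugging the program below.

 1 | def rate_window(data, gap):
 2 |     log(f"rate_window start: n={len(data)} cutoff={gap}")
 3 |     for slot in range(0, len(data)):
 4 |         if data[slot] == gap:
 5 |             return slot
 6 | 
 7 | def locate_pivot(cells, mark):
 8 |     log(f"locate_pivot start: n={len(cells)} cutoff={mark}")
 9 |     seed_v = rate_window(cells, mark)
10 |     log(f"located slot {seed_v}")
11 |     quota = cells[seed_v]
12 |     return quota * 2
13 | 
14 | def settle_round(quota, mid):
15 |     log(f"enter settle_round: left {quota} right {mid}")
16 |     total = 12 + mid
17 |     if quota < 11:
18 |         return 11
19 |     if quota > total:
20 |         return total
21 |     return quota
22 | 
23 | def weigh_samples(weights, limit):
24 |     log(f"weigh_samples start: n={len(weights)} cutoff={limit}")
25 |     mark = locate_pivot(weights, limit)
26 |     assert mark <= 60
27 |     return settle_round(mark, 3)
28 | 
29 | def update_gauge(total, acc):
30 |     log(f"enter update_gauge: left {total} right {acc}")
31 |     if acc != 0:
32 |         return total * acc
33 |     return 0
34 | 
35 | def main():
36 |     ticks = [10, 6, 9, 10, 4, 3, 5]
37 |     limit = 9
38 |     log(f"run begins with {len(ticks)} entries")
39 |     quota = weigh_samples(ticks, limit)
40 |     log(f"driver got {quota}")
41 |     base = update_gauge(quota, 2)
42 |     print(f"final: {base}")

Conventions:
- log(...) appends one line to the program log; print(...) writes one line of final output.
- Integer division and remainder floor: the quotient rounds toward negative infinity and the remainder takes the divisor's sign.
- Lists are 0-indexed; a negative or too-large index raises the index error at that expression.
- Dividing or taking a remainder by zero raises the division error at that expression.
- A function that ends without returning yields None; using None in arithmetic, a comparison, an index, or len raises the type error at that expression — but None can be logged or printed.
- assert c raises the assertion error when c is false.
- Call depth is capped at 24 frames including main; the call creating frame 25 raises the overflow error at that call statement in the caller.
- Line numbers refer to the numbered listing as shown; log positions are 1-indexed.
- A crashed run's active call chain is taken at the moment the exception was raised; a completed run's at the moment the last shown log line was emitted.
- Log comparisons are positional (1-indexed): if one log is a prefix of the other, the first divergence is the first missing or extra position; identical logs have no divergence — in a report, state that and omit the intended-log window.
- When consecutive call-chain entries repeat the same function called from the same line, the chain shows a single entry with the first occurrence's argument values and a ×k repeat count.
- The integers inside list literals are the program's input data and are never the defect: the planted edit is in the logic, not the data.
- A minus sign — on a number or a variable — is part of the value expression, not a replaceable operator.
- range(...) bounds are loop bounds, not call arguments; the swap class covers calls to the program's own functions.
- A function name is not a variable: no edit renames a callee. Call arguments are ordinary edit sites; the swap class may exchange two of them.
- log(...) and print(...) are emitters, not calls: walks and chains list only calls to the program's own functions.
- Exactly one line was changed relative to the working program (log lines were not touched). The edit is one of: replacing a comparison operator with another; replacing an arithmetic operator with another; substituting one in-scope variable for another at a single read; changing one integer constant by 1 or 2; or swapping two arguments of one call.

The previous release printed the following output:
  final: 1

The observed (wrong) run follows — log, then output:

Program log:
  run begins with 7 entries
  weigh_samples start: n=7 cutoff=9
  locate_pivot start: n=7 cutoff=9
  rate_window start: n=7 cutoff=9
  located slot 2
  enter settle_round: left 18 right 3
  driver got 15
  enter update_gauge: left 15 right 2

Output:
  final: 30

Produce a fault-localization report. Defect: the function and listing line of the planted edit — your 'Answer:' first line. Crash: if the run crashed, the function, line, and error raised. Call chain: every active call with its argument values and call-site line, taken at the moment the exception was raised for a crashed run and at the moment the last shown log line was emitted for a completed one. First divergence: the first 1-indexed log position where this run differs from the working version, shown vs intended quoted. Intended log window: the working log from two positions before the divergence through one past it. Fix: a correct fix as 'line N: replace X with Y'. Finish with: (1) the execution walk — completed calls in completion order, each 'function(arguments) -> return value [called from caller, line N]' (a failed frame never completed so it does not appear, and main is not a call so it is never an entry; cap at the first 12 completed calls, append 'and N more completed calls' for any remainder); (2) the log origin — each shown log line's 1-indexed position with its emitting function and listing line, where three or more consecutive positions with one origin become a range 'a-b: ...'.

Answer: the defect is in update_gauge at line 32.
Core observation: The logs agree in full; only the final output differs.
Call chain: main -> update_gauge(15, 2) (called at line 41).
First divergence: none (the log streams are identical).
Execution walk:
  rate_window([10, 6, 9, 10, 4, 3, 5], 9) -> 2  [called from locate_pivot, line 9]
  locate_pivot([10, 6, 9, 10, 4, 3, 5], 9) -> 18  [called from weigh_samples, line 25]
  settle_round(18, 3) -> 15  [called from weigh_samples, line 27]
  weigh_samples([10, 6, 9, 10, 4, 3, 5], 9) -> 15  [called from main, line 39]
  update_gauge(15, 2) -> 30  [called from main, line 41]
Origin of each log line:
  1: emitted by main (line 38)
  2: emitted by weigh_samples (line 24)
  3: emitted by locate_pivot (line 8)
  4: emitted by rate_window (line 2)
  5: emitted by locate_pivot (line 10)
  6: emitted by settle_round (line 15)
  7: emitted by main (line 40)
  8: emitted by update_gauge (line 30)
A correct fix: line 32: replace `*` with `%`.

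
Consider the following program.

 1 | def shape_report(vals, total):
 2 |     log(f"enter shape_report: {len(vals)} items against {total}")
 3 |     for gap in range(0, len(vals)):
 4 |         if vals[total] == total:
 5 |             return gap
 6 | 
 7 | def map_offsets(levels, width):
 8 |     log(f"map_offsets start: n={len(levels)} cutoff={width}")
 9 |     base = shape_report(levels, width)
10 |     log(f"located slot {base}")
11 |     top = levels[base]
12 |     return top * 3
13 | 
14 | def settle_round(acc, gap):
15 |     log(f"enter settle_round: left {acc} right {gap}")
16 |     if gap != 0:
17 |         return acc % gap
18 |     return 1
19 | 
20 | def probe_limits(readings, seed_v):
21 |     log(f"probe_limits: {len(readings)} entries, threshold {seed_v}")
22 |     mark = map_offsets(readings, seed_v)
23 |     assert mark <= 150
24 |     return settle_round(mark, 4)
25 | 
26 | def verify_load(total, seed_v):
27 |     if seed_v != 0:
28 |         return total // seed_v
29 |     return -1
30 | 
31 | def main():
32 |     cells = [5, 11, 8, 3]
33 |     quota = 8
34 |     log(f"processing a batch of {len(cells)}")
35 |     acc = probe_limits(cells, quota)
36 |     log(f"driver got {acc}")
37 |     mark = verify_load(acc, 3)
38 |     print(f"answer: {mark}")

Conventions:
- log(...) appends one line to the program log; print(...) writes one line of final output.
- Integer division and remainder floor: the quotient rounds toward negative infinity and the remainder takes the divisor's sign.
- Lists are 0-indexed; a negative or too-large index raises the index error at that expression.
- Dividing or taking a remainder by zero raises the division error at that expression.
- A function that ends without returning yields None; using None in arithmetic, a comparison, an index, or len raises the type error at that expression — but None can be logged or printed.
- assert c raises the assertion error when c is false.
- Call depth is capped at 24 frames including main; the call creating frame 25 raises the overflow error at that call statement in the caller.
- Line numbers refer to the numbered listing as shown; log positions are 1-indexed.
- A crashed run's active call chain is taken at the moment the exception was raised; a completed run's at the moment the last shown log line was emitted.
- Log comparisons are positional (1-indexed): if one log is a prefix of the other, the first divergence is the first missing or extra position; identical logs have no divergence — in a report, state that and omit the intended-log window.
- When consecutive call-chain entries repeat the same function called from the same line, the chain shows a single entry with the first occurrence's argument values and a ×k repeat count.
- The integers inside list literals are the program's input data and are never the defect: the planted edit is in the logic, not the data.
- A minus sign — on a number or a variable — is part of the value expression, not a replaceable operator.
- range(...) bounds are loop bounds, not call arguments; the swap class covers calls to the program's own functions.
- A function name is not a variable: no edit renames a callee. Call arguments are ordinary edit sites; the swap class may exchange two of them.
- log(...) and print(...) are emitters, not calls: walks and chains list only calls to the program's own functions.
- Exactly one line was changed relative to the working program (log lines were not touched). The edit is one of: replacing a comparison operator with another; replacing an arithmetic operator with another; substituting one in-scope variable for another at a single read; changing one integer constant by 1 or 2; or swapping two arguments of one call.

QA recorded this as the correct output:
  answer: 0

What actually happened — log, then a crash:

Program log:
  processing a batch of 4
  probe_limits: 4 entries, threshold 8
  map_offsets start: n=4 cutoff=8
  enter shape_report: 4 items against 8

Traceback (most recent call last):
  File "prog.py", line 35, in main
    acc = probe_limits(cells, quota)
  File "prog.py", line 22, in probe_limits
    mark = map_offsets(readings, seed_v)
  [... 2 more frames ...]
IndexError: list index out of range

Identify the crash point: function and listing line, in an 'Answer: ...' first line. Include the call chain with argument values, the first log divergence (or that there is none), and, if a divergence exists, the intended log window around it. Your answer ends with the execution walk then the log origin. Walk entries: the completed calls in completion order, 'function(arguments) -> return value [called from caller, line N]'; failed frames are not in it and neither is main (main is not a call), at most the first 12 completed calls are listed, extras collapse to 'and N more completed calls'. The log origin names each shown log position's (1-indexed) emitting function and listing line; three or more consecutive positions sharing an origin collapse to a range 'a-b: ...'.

Answer: the error was raised in shape_report, line 4.
Key observation: After 4 matching log lines the faulty run goes silent, while the working version continues with 'located slot 2'.
Call chain: main -> probe_limits([5, 11, 8, 3], 8) (called at line 35) -> map_offsets([5, 11, 8, 3], 8) (called at line 22) -> shape_report([5, 11, 8, 3], 8) (called at line 9).
First divergence: position 5 (shown log ended at 4 lines; the working version continues: 'located slot 2').
Intended log window:
  3: map_offsets start: n=4 cutoff=8
  4: enter shape_report: 4 items against 8
  5: located slot 2
  6: enter settle_round: left 24 right 4
Execution walk:
  (no call completed)
Log origin:
  1: emitted by main (line 34)
  2: emitted by probe_limits (line 21)
  3: emitted by map_offsets (line 8)
  4: emitted by shape_report (line 2)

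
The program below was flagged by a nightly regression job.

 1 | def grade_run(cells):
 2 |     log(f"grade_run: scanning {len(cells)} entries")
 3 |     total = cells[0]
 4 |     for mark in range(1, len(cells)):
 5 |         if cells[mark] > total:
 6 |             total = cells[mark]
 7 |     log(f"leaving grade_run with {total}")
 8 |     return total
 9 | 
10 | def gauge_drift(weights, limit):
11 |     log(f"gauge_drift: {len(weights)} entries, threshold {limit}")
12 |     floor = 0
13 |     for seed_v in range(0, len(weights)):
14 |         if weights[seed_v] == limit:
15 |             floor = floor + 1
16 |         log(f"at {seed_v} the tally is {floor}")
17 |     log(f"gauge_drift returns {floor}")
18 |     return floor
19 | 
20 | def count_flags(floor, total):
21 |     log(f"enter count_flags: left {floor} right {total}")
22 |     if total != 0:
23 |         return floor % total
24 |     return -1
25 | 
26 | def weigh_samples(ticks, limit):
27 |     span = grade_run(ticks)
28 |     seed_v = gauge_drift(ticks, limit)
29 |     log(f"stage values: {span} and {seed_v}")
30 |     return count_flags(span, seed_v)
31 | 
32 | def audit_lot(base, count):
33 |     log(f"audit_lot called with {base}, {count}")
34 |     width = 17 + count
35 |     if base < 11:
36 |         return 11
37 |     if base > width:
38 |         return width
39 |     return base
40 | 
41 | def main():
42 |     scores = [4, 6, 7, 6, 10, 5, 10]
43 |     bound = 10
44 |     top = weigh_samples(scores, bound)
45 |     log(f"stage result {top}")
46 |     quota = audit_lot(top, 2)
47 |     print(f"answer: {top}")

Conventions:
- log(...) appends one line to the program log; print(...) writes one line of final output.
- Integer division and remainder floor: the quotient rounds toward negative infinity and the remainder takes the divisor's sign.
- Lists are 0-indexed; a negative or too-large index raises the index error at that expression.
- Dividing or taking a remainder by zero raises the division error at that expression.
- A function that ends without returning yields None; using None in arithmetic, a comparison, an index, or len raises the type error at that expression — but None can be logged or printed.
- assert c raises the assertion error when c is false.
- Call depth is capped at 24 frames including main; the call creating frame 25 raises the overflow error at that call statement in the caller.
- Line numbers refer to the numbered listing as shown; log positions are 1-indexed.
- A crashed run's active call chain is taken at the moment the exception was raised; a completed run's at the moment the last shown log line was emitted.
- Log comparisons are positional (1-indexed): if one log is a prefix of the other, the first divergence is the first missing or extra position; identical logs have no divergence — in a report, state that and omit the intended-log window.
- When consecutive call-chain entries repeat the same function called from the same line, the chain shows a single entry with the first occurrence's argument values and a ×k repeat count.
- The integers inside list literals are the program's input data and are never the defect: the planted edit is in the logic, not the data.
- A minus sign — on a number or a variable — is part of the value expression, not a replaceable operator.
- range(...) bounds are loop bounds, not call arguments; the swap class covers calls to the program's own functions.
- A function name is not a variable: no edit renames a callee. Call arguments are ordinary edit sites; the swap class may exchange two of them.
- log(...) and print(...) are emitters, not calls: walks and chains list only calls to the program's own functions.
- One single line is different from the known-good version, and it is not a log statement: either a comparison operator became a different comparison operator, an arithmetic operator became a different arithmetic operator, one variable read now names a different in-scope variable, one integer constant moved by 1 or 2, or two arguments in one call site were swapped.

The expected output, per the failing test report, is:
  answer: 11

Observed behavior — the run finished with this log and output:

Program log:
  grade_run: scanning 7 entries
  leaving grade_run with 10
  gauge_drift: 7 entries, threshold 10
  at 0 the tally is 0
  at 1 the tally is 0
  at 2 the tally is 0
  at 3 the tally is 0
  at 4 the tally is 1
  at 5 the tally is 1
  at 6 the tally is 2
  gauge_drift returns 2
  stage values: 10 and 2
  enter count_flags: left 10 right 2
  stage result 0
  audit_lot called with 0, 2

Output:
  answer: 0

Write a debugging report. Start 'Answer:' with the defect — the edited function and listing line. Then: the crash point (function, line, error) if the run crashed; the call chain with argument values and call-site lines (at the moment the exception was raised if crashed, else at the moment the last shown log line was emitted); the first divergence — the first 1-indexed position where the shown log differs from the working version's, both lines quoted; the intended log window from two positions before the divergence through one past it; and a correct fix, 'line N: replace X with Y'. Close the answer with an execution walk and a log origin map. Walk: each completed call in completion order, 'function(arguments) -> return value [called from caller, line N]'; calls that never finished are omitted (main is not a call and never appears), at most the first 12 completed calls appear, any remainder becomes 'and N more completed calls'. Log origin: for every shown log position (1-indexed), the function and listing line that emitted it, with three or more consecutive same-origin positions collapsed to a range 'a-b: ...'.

Answer: the defect is in main at line 47.
The tell: Log streams are identical — the defect surfaces only in the printed output.
Call chain: main -> audit_lot(0, 2) (called at line 46).
First divergence: none — the logs agree in full.
Execution walk:
  grade_run([4, 6, 7, 6, 10, 5, 10]) -> 10  [called from weigh_samples, line 27]
  gauge_drift([4, 6, 7, 6, 10, 5, 10], 10) -> 2  [called from weigh_samples, line 28]
  count_flags(10, 2) -> 0  [called from weigh_samples, line 30]
  weigh_samples([4, 6, 7, 6, 10, 5, 10], 10) -> 0  [called from main, line 44]
  audit_lot(0, 2) -> 11  [called from main, line 46]
Log line origins:
  1: logged in grade_run at line 2
  2: logged in grade_run at line 7
  3: logged in gauge_drift at line 11
  4-10: logged in gauge_drift at line 16
  11: logged in gauge_drift at line 17
  12: logged in weigh_samples at line 29
  13: logged in count_flags at line 21
  14: logged in main at line 45
  15: logged in audit_lot at line 33
A correct fix: line 47: replace `top` with `quota`.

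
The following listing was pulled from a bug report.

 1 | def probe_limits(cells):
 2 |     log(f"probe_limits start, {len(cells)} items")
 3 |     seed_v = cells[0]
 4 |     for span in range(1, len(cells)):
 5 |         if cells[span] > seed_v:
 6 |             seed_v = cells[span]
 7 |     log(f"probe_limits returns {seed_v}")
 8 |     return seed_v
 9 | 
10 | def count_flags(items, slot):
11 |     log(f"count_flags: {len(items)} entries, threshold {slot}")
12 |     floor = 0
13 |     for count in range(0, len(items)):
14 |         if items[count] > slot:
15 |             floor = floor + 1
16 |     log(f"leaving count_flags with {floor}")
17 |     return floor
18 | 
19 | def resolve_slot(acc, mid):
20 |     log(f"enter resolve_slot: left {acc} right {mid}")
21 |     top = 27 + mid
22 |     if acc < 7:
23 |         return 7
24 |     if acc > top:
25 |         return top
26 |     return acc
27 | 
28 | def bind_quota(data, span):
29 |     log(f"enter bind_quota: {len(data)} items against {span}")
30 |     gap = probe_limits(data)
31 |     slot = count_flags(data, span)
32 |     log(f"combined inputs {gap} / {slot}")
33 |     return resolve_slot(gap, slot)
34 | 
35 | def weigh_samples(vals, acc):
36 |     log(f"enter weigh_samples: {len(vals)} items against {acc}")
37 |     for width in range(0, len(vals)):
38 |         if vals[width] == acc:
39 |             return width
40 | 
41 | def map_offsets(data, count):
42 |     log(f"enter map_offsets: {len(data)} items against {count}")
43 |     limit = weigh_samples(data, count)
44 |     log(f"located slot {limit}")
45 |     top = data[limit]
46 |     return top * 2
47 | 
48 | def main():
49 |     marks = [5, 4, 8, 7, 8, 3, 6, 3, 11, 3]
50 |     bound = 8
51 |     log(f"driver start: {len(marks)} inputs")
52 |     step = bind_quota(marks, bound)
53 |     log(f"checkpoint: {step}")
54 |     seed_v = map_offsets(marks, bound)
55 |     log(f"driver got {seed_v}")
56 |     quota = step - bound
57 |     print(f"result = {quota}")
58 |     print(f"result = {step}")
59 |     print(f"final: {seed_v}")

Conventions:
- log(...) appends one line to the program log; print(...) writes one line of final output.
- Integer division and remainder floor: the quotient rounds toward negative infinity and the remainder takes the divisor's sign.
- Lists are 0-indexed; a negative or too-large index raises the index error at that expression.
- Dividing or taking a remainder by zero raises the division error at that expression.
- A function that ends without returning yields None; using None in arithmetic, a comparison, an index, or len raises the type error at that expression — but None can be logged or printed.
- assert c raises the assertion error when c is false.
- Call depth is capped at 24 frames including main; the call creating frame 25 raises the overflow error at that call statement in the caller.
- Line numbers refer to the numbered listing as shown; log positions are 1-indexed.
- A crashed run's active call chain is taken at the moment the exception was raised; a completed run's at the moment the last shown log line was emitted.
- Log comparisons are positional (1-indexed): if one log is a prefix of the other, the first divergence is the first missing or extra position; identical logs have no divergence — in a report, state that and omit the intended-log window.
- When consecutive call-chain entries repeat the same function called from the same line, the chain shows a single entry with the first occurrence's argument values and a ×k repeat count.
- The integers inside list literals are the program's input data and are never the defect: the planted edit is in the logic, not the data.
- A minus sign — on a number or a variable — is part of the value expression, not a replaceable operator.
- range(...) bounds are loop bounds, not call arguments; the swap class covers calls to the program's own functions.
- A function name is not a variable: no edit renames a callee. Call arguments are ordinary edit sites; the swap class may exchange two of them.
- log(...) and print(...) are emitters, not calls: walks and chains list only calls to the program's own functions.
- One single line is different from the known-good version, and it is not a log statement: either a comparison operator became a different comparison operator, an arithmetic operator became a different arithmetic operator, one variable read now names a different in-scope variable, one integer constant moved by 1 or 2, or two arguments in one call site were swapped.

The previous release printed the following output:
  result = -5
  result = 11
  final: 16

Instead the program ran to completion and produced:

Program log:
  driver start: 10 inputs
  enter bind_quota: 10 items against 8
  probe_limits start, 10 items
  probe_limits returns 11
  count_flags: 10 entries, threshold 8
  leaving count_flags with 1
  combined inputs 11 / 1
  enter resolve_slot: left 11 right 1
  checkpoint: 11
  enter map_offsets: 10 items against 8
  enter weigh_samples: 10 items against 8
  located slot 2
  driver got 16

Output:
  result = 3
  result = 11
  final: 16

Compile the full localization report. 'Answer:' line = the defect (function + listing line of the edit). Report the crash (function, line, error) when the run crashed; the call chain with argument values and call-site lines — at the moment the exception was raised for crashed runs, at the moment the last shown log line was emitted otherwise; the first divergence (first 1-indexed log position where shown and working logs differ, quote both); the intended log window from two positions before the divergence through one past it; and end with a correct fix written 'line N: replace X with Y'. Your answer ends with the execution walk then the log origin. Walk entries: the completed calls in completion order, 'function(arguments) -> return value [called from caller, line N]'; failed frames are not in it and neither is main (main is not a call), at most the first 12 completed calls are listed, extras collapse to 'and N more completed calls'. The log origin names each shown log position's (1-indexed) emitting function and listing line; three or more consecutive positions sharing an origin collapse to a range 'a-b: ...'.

Answer: the defect is in main at line 56.
Key fact: The logs agree in full; only the final output differs.
Call chain: main.
First divergence: none — the logs agree in full.
Execution walk:
  probe_limits([5, 4, 8, 7, 8, 3, 6, 3, 11, 3]) -> 11  [called from bind_quota, line 30]
  count_flags([5, 4, 8, 7, 8, 3, 6, 3, 11, 3], 8) -> 1  [called from bind_quota, line 31]
  resolve_slot(11, 1) -> 11  [called from bind_quota, line 33]
  bind_quota([5, 4, 8, 7, 8, 3, 6, 3, 11, 3], 8) -> 11  [called from main, line 52]
  weigh_samples([5, 4, 8, 7, 8, 3, 6, 3, 11, 3], 8) -> 2  [called from map_offsets, line 43]
  map_offsets([5, 4, 8, 7, 8, 3, 6, 3, 11, 3], 8) -> 16  [called from main, line 54]
Log origin:
  1: emitted by main (line 51)
  2: emitted by bind_quota (line 29)
  3: emitted by probe_limits (line 2)
  4: emitted by probe_limits (line 7)
  5: emitted by count_flags (line 11)
  6: emitted by count_flags (line 16)
  7: emitted by bind_quota (line 32)
  8: emitted by resolve_slot (line 20)
  9: emitted by main (line 53)
  10: emitted by map_offsets (line 42)
  11: emitted by weigh_samples (line 36)
  12: emitted by map_offsets (line 44)
  13: emitted by main (line 55)
A correct fix: line 56: replace `bound` with `seed_v`.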